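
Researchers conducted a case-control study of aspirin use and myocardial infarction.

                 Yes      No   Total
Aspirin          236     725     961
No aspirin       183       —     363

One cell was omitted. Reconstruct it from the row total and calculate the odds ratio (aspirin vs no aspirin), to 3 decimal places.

The missing cell is in the unexposed row: 363 − 183 = 180.
So a = 236, b = 725, c = 183, d = 180.
OR = (a·d)/(b·c) = (236 × 180) / (725 × 183) = 42480 / 132675 = 0.32018

0.320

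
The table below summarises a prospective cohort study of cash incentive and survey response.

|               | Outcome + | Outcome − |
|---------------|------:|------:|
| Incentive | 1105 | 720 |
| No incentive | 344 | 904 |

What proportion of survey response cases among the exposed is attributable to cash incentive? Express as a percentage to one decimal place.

Cells: a = 1105, b = 720, c = 344, d = 904.
Risk in exposed = 1105/1825 = 0.60548; risk in unexposed = 344/1248 = 0.27564.
RR = 0.60548/0.27564 = 2.19662
AR% = (RR − 1)/RR × 100 = (2.19662 − 1)/2.19662 × 100 = 54.4756%

54.5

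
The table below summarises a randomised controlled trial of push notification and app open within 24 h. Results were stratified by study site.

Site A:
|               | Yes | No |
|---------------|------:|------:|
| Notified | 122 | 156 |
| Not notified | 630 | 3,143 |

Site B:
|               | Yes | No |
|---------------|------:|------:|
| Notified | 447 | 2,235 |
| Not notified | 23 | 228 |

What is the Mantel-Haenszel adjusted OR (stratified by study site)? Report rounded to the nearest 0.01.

3.10

OR_MH = Σ(aᵢdᵢ/nᵢ) / Σ(bᵢcᵢ/nᵢ), where nᵢ is the stratum total.
Stratum 1 (Site A): n = 4051; a·d/n = 122·3143/4051 = 94.6547; b·c/n = 156·630/4051 = 24.2607
Stratum 2 (Site B): n = 2933; a·d/n = 447·228/2933 = 34.7480; b·c/n = 2235·23/2933 = 17.5264
OR_MH = (94.6547 + 34.7480) / (24.2607 + 17.5264) = 129.4027 / 41.7871 = 3.09671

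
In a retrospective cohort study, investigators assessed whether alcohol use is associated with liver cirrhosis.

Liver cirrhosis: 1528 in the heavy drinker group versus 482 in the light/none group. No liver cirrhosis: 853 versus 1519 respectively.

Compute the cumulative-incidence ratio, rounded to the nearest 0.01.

From the description: a = 1528, b = 853, c = 482, d = 1519.
Risk in exposed = 1528/2381 = 0.64175; risk in unexposed = 482/2001 = 0.24088.
RR = 0.64175 / 0.24088 = 2.66418
The risk among the exposed is 2.66 times that among the unexposed.

2.66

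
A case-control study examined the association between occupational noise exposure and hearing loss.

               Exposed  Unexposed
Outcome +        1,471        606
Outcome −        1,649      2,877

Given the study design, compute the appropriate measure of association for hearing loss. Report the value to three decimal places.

Reading the table with exposure as columns: a = 1471 (Exposed, case), b = 1649 (Exposed, non-case), c = 606 (Unexposed, case), d = 2877.
This is a case-control study: participants were sampled on outcome status, so risks in the source population cannot be estimated directly — relative risk is not valid here. The odds ratio is the appropriate measure.
OR = (a·d)/(b·c) = (1471 × 2877) / (1649 × 606) = 4232067 / 999294 = 4.23506

4.235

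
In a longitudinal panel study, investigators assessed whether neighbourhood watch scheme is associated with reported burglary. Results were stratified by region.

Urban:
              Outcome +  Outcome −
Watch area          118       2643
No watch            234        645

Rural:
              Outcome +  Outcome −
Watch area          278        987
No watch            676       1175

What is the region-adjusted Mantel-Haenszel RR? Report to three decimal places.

RR_MH = Σ(aᵢ·n₀ᵢ/nᵢ) / Σ(cᵢ·n₁ᵢ/nᵢ), with n₁ᵢ = aᵢ+bᵢ (exposed), n₀ᵢ = cᵢ+dᵢ (unexposed), nᵢ = n₁ᵢ+n₀ᵢ.
Stratum 1 (Urban): n₁ = 2761, n₀ = 879, n = 3640; a·n₀/n = 118·879/3640 = 28.4951; c·n₁/n = 234·2761/3640 = 177.4929
Stratum 2 (Rural): n₁ = 1265, n₀ = 1851, n = 3116; a·n₀/n = 278·1851/3116 = 165.1406; c·n₁/n = 676·1265/3116 = 274.4352
RR_MH = (28.4951 + 165.1406) / (177.4929 + 274.4352) = 193.6356 / 451.9280 = 0.42847

0.428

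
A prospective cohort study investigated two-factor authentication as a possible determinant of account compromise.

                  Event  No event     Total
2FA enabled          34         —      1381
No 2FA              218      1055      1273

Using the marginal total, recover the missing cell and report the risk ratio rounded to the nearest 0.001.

The missing cell is in the exposed row: 1381 − 34 = 1347.
So a = 34, b = 1347, c = 218, d = 1055.
RR = [a/(a+b)] / [c/(c+d)] = (34/1381) / (218/1273) = 0.02462/0.17125 = 0.14377

0.144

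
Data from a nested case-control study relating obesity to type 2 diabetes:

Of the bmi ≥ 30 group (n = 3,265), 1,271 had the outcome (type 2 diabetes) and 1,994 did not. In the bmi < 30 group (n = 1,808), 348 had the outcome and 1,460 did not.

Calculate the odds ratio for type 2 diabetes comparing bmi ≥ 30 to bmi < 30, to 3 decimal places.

From the description: a = 1271, b = 1994, c = 348, d = 1460.
OR = (a·d)/(b·c) = (1271 × 1460) / (1994 × 348) = 1855660 / 693912 = 2.67420
The odds of type 2 diabetes are about 2.67 times as high in the bmi ≥ 30 group.

2.674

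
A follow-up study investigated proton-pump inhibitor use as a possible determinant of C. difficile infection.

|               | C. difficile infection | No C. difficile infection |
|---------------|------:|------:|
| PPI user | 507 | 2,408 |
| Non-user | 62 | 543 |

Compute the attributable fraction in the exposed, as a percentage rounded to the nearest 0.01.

Cells: a = 507, b = 2408, c = 62, d = 543.
Risk in exposed = 507/2915 = 0.17393; risk in unexposed = 62/605 = 0.10248.
RR = 0.17393/0.10248 = 1.69720
AR% = (RR − 1)/RR × 100 = (1.69720 − 1)/1.69720 × 100 = 41.0794%

41.08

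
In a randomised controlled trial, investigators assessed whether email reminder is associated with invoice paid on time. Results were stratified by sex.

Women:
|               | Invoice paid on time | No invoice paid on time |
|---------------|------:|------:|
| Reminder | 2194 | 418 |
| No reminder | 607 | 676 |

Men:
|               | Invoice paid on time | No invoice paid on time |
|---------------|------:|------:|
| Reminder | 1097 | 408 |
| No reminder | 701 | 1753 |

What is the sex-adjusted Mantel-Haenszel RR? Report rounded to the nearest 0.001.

RR_MH = Σ(aᵢ·n₀ᵢ/nᵢ) / Σ(cᵢ·n₁ᵢ/nᵢ), with n₁ᵢ = aᵢ+bᵢ (exposed), n₀ᵢ = cᵢ+dᵢ (unexposed), nᵢ = n₁ᵢ+n₀ᵢ.
Stratum 1 (Women): n₁ = 2612, n₀ = 1283, n = 3895; a·n₀/n = 2194·1283/3895 = 722.6963; c·n₁/n = 607·2612/3895 = 407.0562
Stratum 2 (Men): n₁ = 1505, n₀ = 2454, n = 3959; a·n₀/n = 1097·2454/3959 = 679.9793; c·n₁/n = 701·1505/3959 = 266.4827
RR_MH = (722.6963 + 679.9793) / (407.0562 + 266.4827) = 1402.6756 / 673.5389 = 2.08255

2.083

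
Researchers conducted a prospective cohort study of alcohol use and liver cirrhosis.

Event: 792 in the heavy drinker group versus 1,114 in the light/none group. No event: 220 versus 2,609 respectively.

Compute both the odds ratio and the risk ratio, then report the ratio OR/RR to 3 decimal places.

From the description: a = 792, b = 220, c = 1114, d = 2609.
OR = (792·2609)/(220·1114) = 2066328/245080 = 8.43124
Risk in exposed = 792/1012 = 0.78261; risk in unexposed = 1114/3723 = 0.29922; RR = 2.61549
OR/RR = 8.43124 / 2.61549 = 3.22358
The outcome is not rare, so the OR lies further from 1 than the RR.

3.224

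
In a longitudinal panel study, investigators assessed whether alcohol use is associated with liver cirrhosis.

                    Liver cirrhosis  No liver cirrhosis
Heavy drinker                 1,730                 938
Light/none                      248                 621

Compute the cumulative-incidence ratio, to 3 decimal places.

Cells: a = 1730, b = 938, c = 248, d = 621.
Risk in exposed = 1730/2668 = 0.64843; risk in unexposed = 248/869 = 0.28539.
RR = 0.64843 / 0.28539 = 2.27210
The risk among the exposed is 2.27 times that among the unexposed.

2.272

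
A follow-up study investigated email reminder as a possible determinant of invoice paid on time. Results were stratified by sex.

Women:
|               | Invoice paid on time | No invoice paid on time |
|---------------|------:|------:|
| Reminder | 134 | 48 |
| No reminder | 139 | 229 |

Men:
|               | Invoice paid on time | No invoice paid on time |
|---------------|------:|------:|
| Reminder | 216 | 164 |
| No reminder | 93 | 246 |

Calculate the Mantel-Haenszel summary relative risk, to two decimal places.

RR_MH = Σ(aᵢ·n₀ᵢ/nᵢ) / Σ(cᵢ·n₁ᵢ/nᵢ), with n₁ᵢ = aᵢ+bᵢ (exposed), n₀ᵢ = cᵢ+dᵢ (unexposed), nᵢ = n₁ᵢ+n₀ᵢ.
Stratum 1 (Women): n₁ = 182, n₀ = 368, n = 550; a·n₀/n = 134·368/550 = 89.6582; c·n₁/n = 139·182/550 = 45.9964
Stratum 2 (Men): n₁ = 380, n₀ = 339, n = 719; a·n₀/n = 216·339/719 = 101.8414; c·n₁/n = 93·380/719 = 49.1516
RR_MH = (89.6582 + 101.8414) / (45.9964 + 49.1516) = 191.4996 / 95.1480 = 2.01265

2.01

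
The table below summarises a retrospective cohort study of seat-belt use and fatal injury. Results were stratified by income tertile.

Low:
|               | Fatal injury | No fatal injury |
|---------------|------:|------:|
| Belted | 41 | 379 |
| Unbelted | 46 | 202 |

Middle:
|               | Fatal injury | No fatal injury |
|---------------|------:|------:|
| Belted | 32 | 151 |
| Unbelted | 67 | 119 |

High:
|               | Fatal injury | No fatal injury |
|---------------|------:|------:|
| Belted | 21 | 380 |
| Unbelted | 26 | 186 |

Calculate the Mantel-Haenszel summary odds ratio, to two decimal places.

OR_MH = Σ(aᵢdᵢ/nᵢ) / Σ(bᵢcᵢ/nᵢ), where nᵢ is the stratum total.
Stratum 1 (Low): n = 668; a·d/n = 41·202/668 = 12.3982; b·c/n = 379·46/668 = 26.0988
Stratum 2 (Middle): n = 369; a·d/n = 32·119/369 = 10.3198; b·c/n = 151·67/369 = 27.4173
Stratum 3 (High): n = 613; a·d/n = 21·186/613 = 6.3719; b·c/n = 380·26/613 = 16.1175
OR_MH = (12.3982 + 10.3198 + 6.3719) / (26.0988 + 27.4173 + 16.1175) = 29.0899 / 69.6336 = 0.41776

0.42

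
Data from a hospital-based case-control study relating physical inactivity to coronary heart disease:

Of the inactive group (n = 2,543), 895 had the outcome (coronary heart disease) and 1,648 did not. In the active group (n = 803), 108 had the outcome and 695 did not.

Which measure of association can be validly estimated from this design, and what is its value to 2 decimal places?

From the description: a = 895, b = 1648, c = 108, d = 695.
This is a hospital-based case-control study: participants were sampled on outcome status, so risks in the source population cannot be estimated directly — relative risk is not valid here. The odds ratio is the appropriate measure.
OR = (a·d)/(b·c) = (895 × 695) / (1648 × 108) = 622025 / 177984 = 3.49484

3.49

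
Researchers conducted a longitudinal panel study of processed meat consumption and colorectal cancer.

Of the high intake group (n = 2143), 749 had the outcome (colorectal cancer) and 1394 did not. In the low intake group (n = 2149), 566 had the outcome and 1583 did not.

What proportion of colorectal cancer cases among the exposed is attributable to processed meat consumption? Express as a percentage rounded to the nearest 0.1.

24.6

From the description: a = 749, b = 1394, c = 566, d = 1583.
Risk in exposed = 749/2143 = 0.34951; risk in unexposed = 566/2149 = 0.26338.
RR = 0.34951/0.26338 = 1.32703
AR% = (RR − 1)/RR × 100 = (1.32703 − 1)/1.32703 × 100 = 24.6436%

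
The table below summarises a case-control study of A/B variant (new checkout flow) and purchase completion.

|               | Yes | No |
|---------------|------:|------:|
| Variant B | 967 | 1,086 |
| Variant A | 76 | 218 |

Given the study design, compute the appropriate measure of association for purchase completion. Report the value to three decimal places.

2.554

Cells: a = 967, b = 1086, c = 76, d = 218.
This is a case-control study: participants were sampled on outcome status, so risks in the source population cannot be estimated directly — relative risk is not valid here. The odds ratio is the appropriate measure.
OR = (a·d)/(b·c) = (967 × 218) / (1086 × 76) = 210806 / 82536 = 2.55411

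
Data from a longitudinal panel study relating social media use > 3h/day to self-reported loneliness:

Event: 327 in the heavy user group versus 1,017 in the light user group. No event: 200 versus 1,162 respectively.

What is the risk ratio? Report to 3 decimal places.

1.329

From the description: a = 327, b = 200, c = 1017, d = 1162.
Risk in exposed = 327/527 = 0.62049; risk in unexposed = 1017/2179 = 0.46673.
RR = 0.62049 / 0.46673 = 1.32945
The risk among the exposed is 1.33 times that among the unexposed.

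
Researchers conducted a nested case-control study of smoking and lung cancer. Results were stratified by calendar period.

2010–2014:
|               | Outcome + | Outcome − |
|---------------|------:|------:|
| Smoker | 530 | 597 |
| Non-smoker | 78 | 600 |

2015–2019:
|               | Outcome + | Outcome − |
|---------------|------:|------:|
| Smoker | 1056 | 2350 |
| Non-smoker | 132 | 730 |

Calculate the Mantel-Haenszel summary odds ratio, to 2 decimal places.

OR_MH = Σ(aᵢdᵢ/nᵢ) / Σ(bᵢcᵢ/nᵢ), where nᵢ is the stratum total.
Stratum 1 (2010–2014): n = 1805; a·d/n = 530·600/1805 = 176.1773; b·c/n = 597·78/1805 = 25.7983
Stratum 2 (2015–2019): n = 4268; a·d/n = 1056·730/4268 = 180.6186; b·c/n = 2350·132/4268 = 72.6804
OR_MH = (176.1773 + 180.6186) / (25.7983 + 72.6804) = 356.7958 / 98.4788 = 3.62307

3.62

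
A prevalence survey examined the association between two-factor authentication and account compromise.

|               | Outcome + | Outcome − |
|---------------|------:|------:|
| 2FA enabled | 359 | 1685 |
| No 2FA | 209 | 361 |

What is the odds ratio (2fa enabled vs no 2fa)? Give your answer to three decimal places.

0.368

Cells: a = 359, b = 1685, c = 209, d = 361.
OR = (a·d)/(b·c) = (359 × 361) / (1685 × 209) = 129599 / 352165 = 0.36801
Exposure is associated with lower odds of account compromise (OR = 0.37 < 1).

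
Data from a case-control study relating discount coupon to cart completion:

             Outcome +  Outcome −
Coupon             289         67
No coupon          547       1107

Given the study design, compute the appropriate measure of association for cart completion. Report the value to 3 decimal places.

8.729

Cells: a = 289, b = 67, c = 547, d = 1107.
This is a case-control study: participants were sampled on outcome status, so risks in the source population cannot be estimated directly — relative risk is not valid here. The odds ratio is the appropriate measure.
OR = (a·d)/(b·c) = (289 × 1107) / (67 × 547) = 319923 / 36649 = 8.72938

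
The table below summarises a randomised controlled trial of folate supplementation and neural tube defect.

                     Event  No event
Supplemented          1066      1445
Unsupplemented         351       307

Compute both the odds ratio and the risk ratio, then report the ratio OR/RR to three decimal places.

0.811

Cells: a = 1066, b = 1445, c = 351, d = 307.
OR = (1066·307)/(1445·351) = 327262/507195 = 0.64524
Risk in exposed = 1066/2511 = 0.42453; risk in unexposed = 351/658 = 0.53343; RR = 0.79585
OR/RR = 0.64524 / 0.79585 = 0.81076
The outcome is not rare, so the OR lies further from 1 than the RR.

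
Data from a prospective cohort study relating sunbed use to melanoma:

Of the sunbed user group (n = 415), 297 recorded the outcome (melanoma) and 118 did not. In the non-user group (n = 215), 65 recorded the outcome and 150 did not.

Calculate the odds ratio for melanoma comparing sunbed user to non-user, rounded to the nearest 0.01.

5.81

From the description: a = 297, b = 118, c = 65, d = 150.
OR = (a·d)/(b·c) = (297 × 150) / (118 × 65) = 44550 / 7670 = 5.80834
The odds of melanoma are about 5.81 times as high in the sunbed user group.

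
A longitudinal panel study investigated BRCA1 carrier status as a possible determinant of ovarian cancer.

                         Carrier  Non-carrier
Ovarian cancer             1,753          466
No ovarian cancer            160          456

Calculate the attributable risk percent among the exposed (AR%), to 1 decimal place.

Reading the table with exposure as columns: a = 1753 (Carrier, case), b = 160 (Carrier, non-case), c = 466 (Non-carrier, case), d = 456.
Risk in exposed = 1753/1913 = 0.91636; risk in unexposed = 466/922 = 0.50542.
RR = 0.91636/0.50542 = 1.81306
AR% = (RR − 1)/RR × 100 = (1.81306 − 1)/1.81306 × 100 = 44.8446%

44.8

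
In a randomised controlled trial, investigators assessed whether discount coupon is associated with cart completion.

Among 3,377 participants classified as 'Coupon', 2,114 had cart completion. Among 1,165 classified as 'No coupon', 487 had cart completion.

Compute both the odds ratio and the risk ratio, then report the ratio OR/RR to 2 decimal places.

1.56

From the description: a = 2114, b = 1263, c = 487, d = 678.
OR = (2114·678)/(1263·487) = 1433292/615081 = 2.33025
Risk in exposed = 2114/3377 = 0.62600; risk in unexposed = 487/1165 = 0.41803; RR = 1.49751
OR/RR = 2.33025 / 1.49751 = 1.55608
The outcome is not rare, so the OR lies further from 1 than the RR.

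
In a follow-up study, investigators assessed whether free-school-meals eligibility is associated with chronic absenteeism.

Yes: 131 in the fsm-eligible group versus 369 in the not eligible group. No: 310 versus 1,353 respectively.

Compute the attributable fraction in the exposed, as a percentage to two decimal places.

27.86

From the description: a = 131, b = 310, c = 369, d = 1353.
Risk in exposed = 131/441 = 0.29705; risk in unexposed = 369/1722 = 0.21429.
RR = 0.29705/0.21429 = 1.38624
AR% = (RR − 1)/RR × 100 = (1.38624 − 1)/1.38624 × 100 = 27.8626%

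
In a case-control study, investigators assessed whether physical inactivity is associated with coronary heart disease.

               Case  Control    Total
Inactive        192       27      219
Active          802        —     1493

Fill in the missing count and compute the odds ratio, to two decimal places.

6.13

The missing cell is in the unexposed row: 1493 − 802 = 691.
So a = 192, b = 27, c = 802, d = 691.
OR = (a·d)/(b·c) = (192 × 691) / (27 × 802) = 132672 / 21654 = 6.12690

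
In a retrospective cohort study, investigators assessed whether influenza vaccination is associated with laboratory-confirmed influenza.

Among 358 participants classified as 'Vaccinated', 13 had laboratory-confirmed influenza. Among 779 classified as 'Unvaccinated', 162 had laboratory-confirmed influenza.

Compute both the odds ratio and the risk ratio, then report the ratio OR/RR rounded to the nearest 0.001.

From the description: a = 13, b = 345, c = 162, d = 617.
OR = (13·617)/(345·162) = 8021/55890 = 0.14351
Risk in exposed = 13/358 = 0.03631; risk in unexposed = 162/779 = 0.20796; RR = 0.17462
OR/RR = 0.14351 / 0.17462 = 0.82189
The outcome is not rare, so the OR lies further from 1 than the RR.

0.822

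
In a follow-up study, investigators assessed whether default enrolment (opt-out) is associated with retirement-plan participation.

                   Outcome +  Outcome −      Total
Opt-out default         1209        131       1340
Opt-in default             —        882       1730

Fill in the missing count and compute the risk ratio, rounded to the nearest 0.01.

The missing cell is in the unexposed row: 1730 − 882 = 848.
So a = 1209, b = 131, c = 848, d = 882.
RR = [a/(a+b)] / [c/(c+d)] = (1209/1340) / (848/1730) = 0.90224/0.49017 = 1.84065

1.84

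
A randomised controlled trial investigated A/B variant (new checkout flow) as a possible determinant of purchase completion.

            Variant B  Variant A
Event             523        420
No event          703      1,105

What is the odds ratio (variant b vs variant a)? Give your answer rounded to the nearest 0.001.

1.957

Reading the table with exposure as columns: a = 523 (Variant B, case), b = 703 (Variant B, non-case), c = 420 (Variant A, case), d = 1105.
OR = (a·d)/(b·c) = (523 × 1105) / (703 × 420) = 577915 / 295260 = 1.95731
The odds of purchase completion are about 1.96 times as high in the variant b group.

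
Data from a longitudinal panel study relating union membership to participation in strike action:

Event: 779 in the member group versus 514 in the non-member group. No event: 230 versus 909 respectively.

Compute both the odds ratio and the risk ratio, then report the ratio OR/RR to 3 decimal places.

2.802

From the description: a = 779, b = 230, c = 514, d = 909.
OR = (779·909)/(230·514) = 708111/118220 = 5.98977
Risk in exposed = 779/1009 = 0.77205; risk in unexposed = 514/1423 = 0.36121; RR = 2.13741
OR/RR = 5.98977 / 2.13741 = 2.80235
The outcome is not rare, so the OR lies further from 1 than the RR.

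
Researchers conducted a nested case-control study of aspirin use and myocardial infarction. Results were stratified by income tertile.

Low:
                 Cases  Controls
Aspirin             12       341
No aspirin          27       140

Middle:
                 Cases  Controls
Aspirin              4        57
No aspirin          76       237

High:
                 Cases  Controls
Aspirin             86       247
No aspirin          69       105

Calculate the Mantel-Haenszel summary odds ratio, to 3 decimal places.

0.375

OR_MH = Σ(aᵢdᵢ/nᵢ) / Σ(bᵢcᵢ/nᵢ), where nᵢ is the stratum total.
Stratum 1 (Low): n = 520; a·d/n = 12·140/520 = 3.2308; b·c/n = 341·27/520 = 17.7058
Stratum 2 (Middle): n = 374; a·d/n = 4·237/374 = 2.5348; b·c/n = 57·76/374 = 11.5829
Stratum 3 (High): n = 507; a·d/n = 86·105/507 = 17.8107; b·c/n = 247·69/507 = 33.6154
OR_MH = (3.2308 + 2.5348 + 17.8107) / (17.7058 + 11.5829 + 33.6154) = 23.5762 / 62.9040 = 0.37480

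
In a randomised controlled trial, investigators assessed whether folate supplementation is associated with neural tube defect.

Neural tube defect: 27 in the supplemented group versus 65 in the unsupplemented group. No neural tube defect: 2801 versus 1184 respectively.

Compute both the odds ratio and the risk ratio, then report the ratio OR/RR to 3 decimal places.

0.957

From the description: a = 27, b = 2801, c = 65, d = 1184.
OR = (27·1184)/(2801·65) = 31968/182065 = 0.17559
Risk in exposed = 27/2828 = 0.00955; risk in unexposed = 65/1249 = 0.05204; RR = 0.18346
OR/RR = 0.17559 / 0.18346 = 0.95710
The outcome is rare in both groups, so OR ≈ RR (ratio near 1).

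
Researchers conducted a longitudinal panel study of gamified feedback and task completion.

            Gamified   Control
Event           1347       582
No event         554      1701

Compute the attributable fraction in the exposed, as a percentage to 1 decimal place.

64.0

Reading the table with exposure as columns: a = 1347 (Gamified, case), b = 554 (Gamified, non-case), c = 582 (Control, case), d = 1701.
Risk in exposed = 1347/1901 = 0.70857; risk in unexposed = 582/2283 = 0.25493.
RR = 0.70857/0.25493 = 2.77951
AR% = (RR − 1)/RR × 100 = (2.77951 − 1)/2.77951 × 100 = 64.0224%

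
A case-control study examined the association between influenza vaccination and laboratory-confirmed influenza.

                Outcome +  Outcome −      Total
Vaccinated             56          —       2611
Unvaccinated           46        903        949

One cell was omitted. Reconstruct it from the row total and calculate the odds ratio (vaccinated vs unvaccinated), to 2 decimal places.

The missing cell is in the exposed row: 2611 − 56 = 2555.
So a = 56, b = 2555, c = 46, d = 903.
OR = (a·d)/(b·c) = (56 × 903) / (2555 × 46) = 50568 / 117530 = 0.43026

0.43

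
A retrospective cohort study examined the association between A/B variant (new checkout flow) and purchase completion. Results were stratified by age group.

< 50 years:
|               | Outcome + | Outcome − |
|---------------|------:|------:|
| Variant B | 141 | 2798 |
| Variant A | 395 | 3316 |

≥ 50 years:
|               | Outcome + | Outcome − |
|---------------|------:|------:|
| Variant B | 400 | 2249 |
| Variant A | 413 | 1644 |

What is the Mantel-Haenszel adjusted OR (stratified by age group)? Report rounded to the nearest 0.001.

OR_MH = Σ(aᵢdᵢ/nᵢ) / Σ(bᵢcᵢ/nᵢ), where nᵢ is the stratum total.
Stratum 1 (< 50 years): n = 6650; a·d/n = 141·3316/6650 = 70.3092; b·c/n = 2798·395/6650 = 166.1970
Stratum 2 (≥ 50 years): n = 4706; a·d/n = 400·1644/4706 = 139.7365; b·c/n = 2249·413/4706 = 197.3729
OR_MH = (70.3092 + 139.7365) / (166.1970 + 197.3729) = 210.0457 / 363.5699 = 0.57773

0.578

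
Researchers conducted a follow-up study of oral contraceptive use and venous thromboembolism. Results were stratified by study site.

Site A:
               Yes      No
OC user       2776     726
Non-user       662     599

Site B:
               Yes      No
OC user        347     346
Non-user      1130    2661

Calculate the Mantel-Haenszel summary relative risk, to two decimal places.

RR_MH = Σ(aᵢ·n₀ᵢ/nᵢ) / Σ(cᵢ·n₁ᵢ/nᵢ), with n₁ᵢ = aᵢ+bᵢ (exposed), n₀ᵢ = cᵢ+dᵢ (unexposed), nᵢ = n₁ᵢ+n₀ᵢ.
Stratum 1 (Site A): n₁ = 3502, n₀ = 1261, n = 4763; a·n₀/n = 2776·1261/4763 = 734.9435; c·n₁/n = 662·3502/4763 = 486.7361
Stratum 2 (Site B): n₁ = 693, n₀ = 3791, n = 4484; a·n₀/n = 347·3791/4484 = 293.3713; c·n₁/n = 1130·693/4484 = 174.6409
RR_MH = (734.9435 + 293.3713) / (486.7361 + 174.6409) = 1028.3148 / 661.3770 = 1.55481

1.55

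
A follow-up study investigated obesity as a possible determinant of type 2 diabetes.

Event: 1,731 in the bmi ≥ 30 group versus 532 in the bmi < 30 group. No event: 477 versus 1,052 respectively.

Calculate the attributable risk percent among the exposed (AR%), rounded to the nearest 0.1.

From the description: a = 1731, b = 477, c = 532, d = 1052.
Risk in exposed = 1731/2208 = 0.78397; risk in unexposed = 532/1584 = 0.33586.
RR = 0.78397/0.33586 = 2.33422
AR% = (RR − 1)/RR × 100 = (2.33422 − 1)/2.33422 × 100 = 57.1591%

57.2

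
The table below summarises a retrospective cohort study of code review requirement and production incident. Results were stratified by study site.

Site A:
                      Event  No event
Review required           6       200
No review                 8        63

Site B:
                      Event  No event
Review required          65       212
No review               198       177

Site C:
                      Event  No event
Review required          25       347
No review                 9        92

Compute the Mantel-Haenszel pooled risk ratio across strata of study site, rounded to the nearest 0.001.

RR_MH = Σ(aᵢ·n₀ᵢ/nᵢ) / Σ(cᵢ·n₁ᵢ/nᵢ), with n₁ᵢ = aᵢ+bᵢ (exposed), n₀ᵢ = cᵢ+dᵢ (unexposed), nᵢ = n₁ᵢ+n₀ᵢ.
Stratum 1 (Site A): n₁ = 206, n₀ = 71, n = 277; a·n₀/n = 6·71/277 = 1.5379; c·n₁/n = 8·206/277 = 5.9495
Stratum 2 (Site B): n₁ = 277, n₀ = 375, n = 652; a·n₀/n = 65·375/652 = 37.3850; c·n₁/n = 198·277/652 = 84.1196
Stratum 3 (Site C): n₁ = 372, n₀ = 101, n = 473; a·n₀/n = 25·101/473 = 5.3383; c·n₁/n = 9·372/473 = 7.0782
RR_MH = (1.5379 + 37.3850 + 5.3383) / (5.9495 + 84.1196 + 7.0782) = 44.2611 / 97.1473 = 0.45561

0.456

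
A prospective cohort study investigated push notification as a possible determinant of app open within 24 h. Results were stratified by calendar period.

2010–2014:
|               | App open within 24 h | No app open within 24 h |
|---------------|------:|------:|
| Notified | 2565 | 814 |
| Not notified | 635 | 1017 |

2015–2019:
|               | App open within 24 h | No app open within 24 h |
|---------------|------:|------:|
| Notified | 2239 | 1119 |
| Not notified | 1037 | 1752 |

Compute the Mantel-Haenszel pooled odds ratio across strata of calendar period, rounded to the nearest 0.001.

3.968

OR_MH = Σ(aᵢdᵢ/nᵢ) / Σ(bᵢcᵢ/nᵢ), where nᵢ is the stratum total.
Stratum 1 (2010–2014): n = 5031; a·d/n = 2565·1017/5031 = 518.5063; b·c/n = 814·635/5031 = 102.7410
Stratum 2 (2015–2019): n = 6147; a·d/n = 2239·1752/6147 = 638.1532; b·c/n = 1119·1037/6147 = 188.7755
OR_MH = (518.5063 + 638.1532) / (102.7410 + 188.7755) = 1156.6595 / 291.5165 = 3.96773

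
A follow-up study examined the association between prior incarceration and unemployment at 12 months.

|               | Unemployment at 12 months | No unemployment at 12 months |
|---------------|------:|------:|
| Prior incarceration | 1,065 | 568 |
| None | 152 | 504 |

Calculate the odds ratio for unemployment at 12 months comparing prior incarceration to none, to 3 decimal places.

Cells: a = 1065, b = 568, c = 152, d = 504.
OR = (a·d)/(b·c) = (1065 × 504) / (568 × 152) = 536760 / 86336 = 6.21711
The odds of unemployment at 12 months are about 6.22 times as high in the prior incarceration group.

6.217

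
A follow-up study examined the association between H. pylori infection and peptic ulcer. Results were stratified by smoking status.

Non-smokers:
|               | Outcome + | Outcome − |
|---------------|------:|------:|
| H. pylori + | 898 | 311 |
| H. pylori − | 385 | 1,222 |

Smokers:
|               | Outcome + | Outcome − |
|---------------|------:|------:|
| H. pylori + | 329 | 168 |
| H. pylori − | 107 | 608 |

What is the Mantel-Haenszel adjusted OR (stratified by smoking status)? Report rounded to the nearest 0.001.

OR_MH = Σ(aᵢdᵢ/nᵢ) / Σ(bᵢcᵢ/nᵢ), where nᵢ is the stratum total.
Stratum 1 (Non-smokers): n = 2816; a·d/n = 898·1222/2816 = 389.6861; b·c/n = 311·385/2816 = 42.5195
Stratum 2 (Smokers): n = 1212; a·d/n = 329·608/1212 = 165.0429; b·c/n = 168·107/1212 = 14.8317
OR_MH = (389.6861 + 165.0429) / (42.5195 + 14.8317) = 554.7290 / 57.3512 = 9.67249

9.672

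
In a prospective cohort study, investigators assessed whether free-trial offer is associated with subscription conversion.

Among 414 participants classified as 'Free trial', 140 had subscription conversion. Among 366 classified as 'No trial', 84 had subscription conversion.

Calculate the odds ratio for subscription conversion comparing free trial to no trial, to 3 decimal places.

From the description: a = 140, b = 274, c = 84, d = 282.
OR = (a·d)/(b·c) = (140 × 282) / (274 × 84) = 39480 / 23016 = 1.71533
The odds of subscription conversion are about 1.72 times as high in the free trial group.

1.715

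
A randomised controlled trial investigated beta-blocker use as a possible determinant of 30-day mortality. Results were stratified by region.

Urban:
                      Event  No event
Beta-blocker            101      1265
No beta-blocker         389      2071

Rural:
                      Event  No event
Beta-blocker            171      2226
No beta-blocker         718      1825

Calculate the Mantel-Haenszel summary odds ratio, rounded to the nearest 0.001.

0.261

OR_MH = Σ(aᵢdᵢ/nᵢ) / Σ(bᵢcᵢ/nᵢ), where nᵢ is the stratum total.
Stratum 1 (Urban): n = 3826; a·d/n = 101·2071/3826 = 54.6709; b·c/n = 1265·389/3826 = 128.6160
Stratum 2 (Rural): n = 4940; a·d/n = 171·1825/4940 = 63.1731; b·c/n = 2226·718/4940 = 323.5360
OR_MH = (54.6709 + 63.1731) / (128.6160 + 323.5360) = 117.8440 / 452.1521 = 0.26063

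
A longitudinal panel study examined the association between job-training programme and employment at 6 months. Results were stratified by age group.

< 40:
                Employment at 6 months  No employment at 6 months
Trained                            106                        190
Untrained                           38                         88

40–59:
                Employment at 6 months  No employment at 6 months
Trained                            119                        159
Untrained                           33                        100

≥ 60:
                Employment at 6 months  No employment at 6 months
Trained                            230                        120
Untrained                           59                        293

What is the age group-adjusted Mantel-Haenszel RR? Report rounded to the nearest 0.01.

RR_MH = Σ(aᵢ·n₀ᵢ/nᵢ) / Σ(cᵢ·n₁ᵢ/nᵢ), with n₁ᵢ = aᵢ+bᵢ (exposed), n₀ᵢ = cᵢ+dᵢ (unexposed), nᵢ = n₁ᵢ+n₀ᵢ.
Stratum 1 (< 40): n₁ = 296, n₀ = 126, n = 422; a·n₀/n = 106·126/422 = 31.6493; c·n₁/n = 38·296/422 = 26.6540
Stratum 2 (40–59): n₁ = 278, n₀ = 133, n = 411; a·n₀/n = 119·133/411 = 38.5085; c·n₁/n = 33·278/411 = 22.3212
Stratum 3 (≥ 60): n₁ = 350, n₀ = 352, n = 702; a·n₀/n = 230·352/702 = 115.3276; c·n₁/n = 59·350/702 = 29.4160
RR_MH = (31.6493 + 38.5085 + 115.3276) / (26.6540 + 22.3212 + 29.4160) = 185.4854 / 78.3912 = 2.36615

2.37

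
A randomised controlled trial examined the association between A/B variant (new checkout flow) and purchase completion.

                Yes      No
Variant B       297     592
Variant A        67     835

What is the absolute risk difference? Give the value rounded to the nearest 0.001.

0.260

Cells: a = 297, b = 592, c = 67, d = 835.
Risk in exposed = 297/889 = 0.334083; risk in unexposed = 67/902 = 0.074279.
Risk difference = 0.334083 − 0.074279 = 0.259804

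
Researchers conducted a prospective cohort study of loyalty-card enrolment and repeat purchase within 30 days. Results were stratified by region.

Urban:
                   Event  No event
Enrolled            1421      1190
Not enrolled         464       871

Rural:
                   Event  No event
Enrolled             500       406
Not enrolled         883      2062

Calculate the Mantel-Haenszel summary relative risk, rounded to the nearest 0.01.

1.68

RR_MH = Σ(aᵢ·n₀ᵢ/nᵢ) / Σ(cᵢ·n₁ᵢ/nᵢ), with n₁ᵢ = aᵢ+bᵢ (exposed), n₀ᵢ = cᵢ+dᵢ (unexposed), nᵢ = n₁ᵢ+n₀ᵢ.
Stratum 1 (Urban): n₁ = 2611, n₀ = 1335, n = 3946; a·n₀/n = 1421·1335/3946 = 480.7489; c·n₁/n = 464·2611/3946 = 307.0208
Stratum 2 (Rural): n₁ = 906, n₀ = 2945, n = 3851; a·n₀/n = 500·2945/3851 = 382.3682; c·n₁/n = 883·906/3851 = 207.7377
RR_MH = (480.7489 + 382.3682) / (307.0208 + 207.7377) = 863.1171 / 514.7585 = 1.67674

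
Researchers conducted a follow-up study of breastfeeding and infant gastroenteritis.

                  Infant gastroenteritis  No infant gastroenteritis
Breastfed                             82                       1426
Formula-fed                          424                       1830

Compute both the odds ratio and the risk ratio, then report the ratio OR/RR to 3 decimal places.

Cells: a = 82, b = 1426, c = 424, d = 1830.
OR = (82·1830)/(1426·424) = 150060/604624 = 0.24819
Risk in exposed = 82/1508 = 0.05438; risk in unexposed = 424/2254 = 0.18811; RR = 0.28907
OR/RR = 0.24819 / 0.28907 = 0.85858
The outcome is not rare, so the OR lies further from 1 than the RR.

0.859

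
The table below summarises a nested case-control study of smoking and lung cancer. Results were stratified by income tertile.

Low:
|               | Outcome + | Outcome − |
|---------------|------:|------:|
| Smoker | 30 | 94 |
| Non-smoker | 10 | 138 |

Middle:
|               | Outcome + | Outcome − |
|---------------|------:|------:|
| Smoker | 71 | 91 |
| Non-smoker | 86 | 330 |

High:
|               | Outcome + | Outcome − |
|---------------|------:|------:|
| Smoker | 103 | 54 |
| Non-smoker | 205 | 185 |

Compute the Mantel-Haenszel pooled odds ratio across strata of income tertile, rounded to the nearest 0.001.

2.433

OR_MH = Σ(aᵢdᵢ/nᵢ) / Σ(bᵢcᵢ/nᵢ), where nᵢ is the stratum total.
Stratum 1 (Low): n = 272; a·d/n = 30·138/272 = 15.2206; b·c/n = 94·10/272 = 3.4559
Stratum 2 (Middle): n = 578; a·d/n = 71·330/578 = 40.5363; b·c/n = 91·86/578 = 13.5398
Stratum 3 (High): n = 547; a·d/n = 103·185/547 = 34.8355; b·c/n = 54·205/547 = 20.2377
OR_MH = (15.2206 + 40.5363 + 34.8355) / (3.4559 + 13.5398 + 20.2377) = 90.5924 / 37.2333 = 2.43310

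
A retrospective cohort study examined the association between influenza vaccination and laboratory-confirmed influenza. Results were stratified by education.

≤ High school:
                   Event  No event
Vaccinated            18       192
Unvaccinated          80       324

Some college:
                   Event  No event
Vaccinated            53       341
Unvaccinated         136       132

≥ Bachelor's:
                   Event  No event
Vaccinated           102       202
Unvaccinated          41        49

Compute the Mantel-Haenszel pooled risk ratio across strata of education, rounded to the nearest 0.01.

RR_MH = Σ(aᵢ·n₀ᵢ/nᵢ) / Σ(cᵢ·n₁ᵢ/nᵢ), with n₁ᵢ = aᵢ+bᵢ (exposed), n₀ᵢ = cᵢ+dᵢ (unexposed), nᵢ = n₁ᵢ+n₀ᵢ.
Stratum 1 (≤ High school): n₁ = 210, n₀ = 404, n = 614; a·n₀/n = 18·404/614 = 11.8436; c·n₁/n = 80·210/614 = 27.3616
Stratum 2 (Some college): n₁ = 394, n₀ = 268, n = 662; a·n₀/n = 53·268/662 = 21.4562; c·n₁/n = 136·394/662 = 80.9426
Stratum 3 (≥ Bachelor's): n₁ = 304, n₀ = 90, n = 394; a·n₀/n = 102·90/394 = 23.2995; c·n₁/n = 41·304/394 = 31.6345
RR_MH = (11.8436 + 21.4562 + 23.2995) / (27.3616 + 80.9426 + 31.6345) = 56.5993 / 139.9387 = 0.40446

0.40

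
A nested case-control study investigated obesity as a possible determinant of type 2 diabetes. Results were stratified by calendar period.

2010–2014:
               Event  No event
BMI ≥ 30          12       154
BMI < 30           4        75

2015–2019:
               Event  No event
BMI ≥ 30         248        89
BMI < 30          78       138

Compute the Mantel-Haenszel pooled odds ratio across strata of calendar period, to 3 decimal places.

OR_MH = Σ(aᵢdᵢ/nᵢ) / Σ(bᵢcᵢ/nᵢ), where nᵢ is the stratum total.
Stratum 1 (2010–2014): n = 245; a·d/n = 12·75/245 = 3.6735; b·c/n = 154·4/245 = 2.5143
Stratum 2 (2015–2019): n = 553; a·d/n = 248·138/553 = 61.8879; b·c/n = 89·78/553 = 12.5533
OR_MH = (3.6735 + 61.8879) / (2.5143 + 12.5533) = 65.5614 / 15.0676 = 4.35114

4.351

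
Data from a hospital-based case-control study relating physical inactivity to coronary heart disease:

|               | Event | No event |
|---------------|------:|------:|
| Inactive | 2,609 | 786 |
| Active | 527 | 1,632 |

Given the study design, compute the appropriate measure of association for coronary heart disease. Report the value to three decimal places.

10.279

Cells: a = 2609, b = 786, c = 527, d = 1632.
This is a hospital-based case-control study: participants were sampled on outcome status, so risks in the source population cannot be estimated directly — relative risk is not valid here. The odds ratio is the appropriate measure.
OR = (a·d)/(b·c) = (2609 × 1632) / (786 × 527) = 4257888 / 414222 = 10.27924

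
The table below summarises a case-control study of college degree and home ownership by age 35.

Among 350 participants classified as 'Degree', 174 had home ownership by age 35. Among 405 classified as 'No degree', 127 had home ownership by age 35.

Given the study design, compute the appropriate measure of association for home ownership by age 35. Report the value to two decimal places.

From the description: a = 174, b = 176, c = 127, d = 278.
This is a case-control study: participants were sampled on outcome status, so risks in the source population cannot be estimated directly — relative risk is not valid here. The odds ratio is the appropriate measure.
OR = (a·d)/(b·c) = (174 × 278) / (176 × 127) = 48372 / 22352 = 2.16410

2.16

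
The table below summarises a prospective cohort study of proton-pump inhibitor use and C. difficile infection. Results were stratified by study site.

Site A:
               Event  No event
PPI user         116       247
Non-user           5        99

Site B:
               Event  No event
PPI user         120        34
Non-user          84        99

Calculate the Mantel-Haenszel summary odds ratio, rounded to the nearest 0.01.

5.38

OR_MH = Σ(aᵢdᵢ/nᵢ) / Σ(bᵢcᵢ/nᵢ), where nᵢ is the stratum total.
Stratum 1 (Site A): n = 467; a·d/n = 116·99/467 = 24.5910; b·c/n = 247·5/467 = 2.6445
Stratum 2 (Site B): n = 337; a·d/n = 120·99/337 = 35.2522; b·c/n = 34·84/337 = 8.4748
OR_MH = (24.5910 + 35.2522) / (2.6445 + 8.4748) = 59.8432 / 11.1193 = 5.38192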